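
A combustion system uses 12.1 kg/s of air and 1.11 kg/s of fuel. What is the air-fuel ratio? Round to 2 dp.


AFR = m_air / m_fuel
AFR = 12.1 / 1.11 = 10.90


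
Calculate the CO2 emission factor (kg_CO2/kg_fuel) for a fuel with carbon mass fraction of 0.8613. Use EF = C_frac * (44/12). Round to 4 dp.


EF = C_frac * (M_CO2 / M_C)
EF = 0.8613 * (44/12)
EF = 0.8613 * 3.666667 = 3.1581 kg_CO2/kg_fuel


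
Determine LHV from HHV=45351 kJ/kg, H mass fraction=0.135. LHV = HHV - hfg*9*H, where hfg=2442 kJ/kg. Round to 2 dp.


LHV = HHV - hfg * 9 * H
Water correction = 2442 * 9 * 0.135 = 2967.030 kJ/kg
LHV = 45351 - 2967.030 = 42383.97 kJ/kg


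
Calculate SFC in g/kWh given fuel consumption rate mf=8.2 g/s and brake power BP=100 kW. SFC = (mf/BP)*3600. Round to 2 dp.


SFC = (mf / BP) * 3600
Rate = 8.2 / 100 = 0.082000 g/(s*kW)
SFC = 0.082000 * 3600 = 295.20 g/kWh


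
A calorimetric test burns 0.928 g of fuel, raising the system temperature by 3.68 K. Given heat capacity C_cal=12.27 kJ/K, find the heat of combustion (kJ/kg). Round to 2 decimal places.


Hc = C_cal * delta_T / m_fuel
Q_released = 12.27 * 3.68 = 45.1536 kJ
m_fuel = 0.928 g = 0.928/1000 kg = 0.000928 kg
Hc = 45.1536 / 0.000928 = 48656.90 kJ/kg


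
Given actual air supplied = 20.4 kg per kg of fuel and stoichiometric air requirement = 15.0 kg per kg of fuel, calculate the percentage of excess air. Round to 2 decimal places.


Excess air = actual - stoichiometric = 20.4 - 15.0 = 5.40 kg/kg fuel
Excess air % = (excess / stoich) * 100 = (5.40 / 15.0) * 100 = 36.00%


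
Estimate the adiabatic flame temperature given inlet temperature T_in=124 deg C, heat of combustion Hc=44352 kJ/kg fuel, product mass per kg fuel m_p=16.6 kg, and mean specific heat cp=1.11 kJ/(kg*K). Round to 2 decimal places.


T_ad = T_in + Hc / (m_p * cp)
Denominator = 16.6 * 1.11 = 18.4260
Temperature rise = 44352 / 18.4260 = 2407.03 K
T_ad = 124 + 2407.03 = 2531.03 deg C


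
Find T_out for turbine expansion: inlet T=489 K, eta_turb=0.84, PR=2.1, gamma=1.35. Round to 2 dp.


T_out = T_in * (1 - eta * (1 - PR^(-(gamma-1)/gamma)))
Exponent = -(1.35-1)/1.35 = -0.25925926
PR^exp = 2.1^(-0.25925926) = 0.82501466
Factor = 1 - 0.84*(1 - 0.82501466) = 0.85301231
T_out = 489 * 0.85301231 = 417.12 K


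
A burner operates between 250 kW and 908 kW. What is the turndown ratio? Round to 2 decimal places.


TDR = Q_max / Q_min
TDR = 908 / 250 = 3.63


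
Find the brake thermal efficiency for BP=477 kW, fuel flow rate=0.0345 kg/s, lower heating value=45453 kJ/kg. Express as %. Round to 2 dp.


eta_BTE = (BP / (mf * LHV)) * 100
Denominator = 0.0345 * 45453 = 1568.1285 kW
eta_BTE = (477 / 1568.1285) * 100 = 30.42%


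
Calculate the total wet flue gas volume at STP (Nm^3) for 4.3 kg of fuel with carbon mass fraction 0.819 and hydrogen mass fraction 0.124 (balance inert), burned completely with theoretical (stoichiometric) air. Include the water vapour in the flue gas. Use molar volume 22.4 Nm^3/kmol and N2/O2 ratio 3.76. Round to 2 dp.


Per kg fuel: CO2 = (C/12 kmol)*22.4 = (0.819/12)*22.4 = 1.52880 Nm^3
Per kg fuel: H2O = (H/2 kmol)*22.4 = (0.124/2)*22.4 = 1.38880 Nm^3
O2 needed per kg fuel = C/12 + H/4 = 0.819/12 + 0.124/4 = 0.09925000 kmol
Per kg fuel: N2 = O2*3.76*22.4 = 0.09925000*3.76*22.4 = 8.35923 Nm^3
Total per kg = 1.52880 + 1.38880 + 8.35923 = 11.27683 Nm^3
Total = 11.27683 * 4.3 = 48.49 Nm^3


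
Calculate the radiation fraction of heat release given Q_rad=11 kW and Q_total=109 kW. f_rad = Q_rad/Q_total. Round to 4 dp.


f_rad = Q_rad / Q_total
f_rad = 11 / 109 = 0.1009


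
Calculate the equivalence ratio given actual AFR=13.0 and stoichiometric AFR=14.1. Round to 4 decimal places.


phi = AFR_stoich / AFR_actual
phi = 14.1 / 13.0 = 1.0846


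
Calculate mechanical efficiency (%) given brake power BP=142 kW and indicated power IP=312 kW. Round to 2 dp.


eta_mech = (BP / IP) * 100
Ratio = 142 / 312 = 0.4551
eta_mech = 0.4551 * 100 = 45.51%


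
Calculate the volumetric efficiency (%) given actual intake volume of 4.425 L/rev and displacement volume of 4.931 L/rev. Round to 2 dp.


eta_v = (V_actual / V_disp) * 100
Ratio = 4.425 / 4.931 = 0.8974
eta_v = 0.8974 * 100 = 89.74%


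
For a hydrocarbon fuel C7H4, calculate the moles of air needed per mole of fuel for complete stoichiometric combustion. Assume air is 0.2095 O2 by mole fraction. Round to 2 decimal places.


Balanced combustion: C7H4 + 8 O2 -> 7 CO2 + 2 H2O
O2 needed = C + H/4 = 7 + 4/4 = 8.00 moles
Air moles = O2 / 0.2095 = 8.00 / 0.2095 = 38.19 moles air


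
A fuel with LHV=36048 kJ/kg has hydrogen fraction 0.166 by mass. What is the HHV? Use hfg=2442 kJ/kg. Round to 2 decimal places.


HHV = LHV + hfg * 9 * H
Water addition = 2442 * 9 * 0.166 = 3648.348 kJ/kg
HHV = 36048 + 3648.348 = 39696.35 kJ/kg


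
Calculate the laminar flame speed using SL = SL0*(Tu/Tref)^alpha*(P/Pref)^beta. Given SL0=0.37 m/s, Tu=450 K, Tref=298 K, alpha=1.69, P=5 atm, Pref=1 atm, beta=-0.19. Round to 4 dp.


SL = SL0 * (Tu/Tref)^alpha * (P/Pref)^beta
T ratio = 450/298 = 1.51006711
(T ratio)^alpha = 1.51006711^1.69 = 2.006798
(P/Pref)^beta = 5^(-0.19) = 0.736539
SL = 0.37 * 2.006798 * 0.736539 = 0.5469 m/s


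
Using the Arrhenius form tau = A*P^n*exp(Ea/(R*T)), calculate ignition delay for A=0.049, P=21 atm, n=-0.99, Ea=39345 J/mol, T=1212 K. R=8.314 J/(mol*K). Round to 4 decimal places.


tau = A * P^n * exp(Ea/(R*T))
P^n = 21^(-0.99) = 0.04909112
Ea/(R*T) = 39345/(8.314*1212) = 3.904603
exp(Ea/(R*T)) = 49.630384
tau = 0.049 * 0.04909112 * 49.630384 = 0.1194 ms


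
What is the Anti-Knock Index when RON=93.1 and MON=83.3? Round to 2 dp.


AKI = (RON + MON) / 2
AKI = (93.1 + 83.3) / 2
AKI = 176.4 / 2 = 88.20


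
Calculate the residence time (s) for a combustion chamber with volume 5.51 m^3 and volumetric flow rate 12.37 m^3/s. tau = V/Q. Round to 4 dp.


tau = V / Q_flow
tau = 5.51 / 12.37 = 0.4454 s


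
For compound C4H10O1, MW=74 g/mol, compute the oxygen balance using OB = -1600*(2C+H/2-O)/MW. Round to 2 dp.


OB = -1600 * (2C + H/2 - O) / MW
Inner = 2*4 + 10/2 - 1 = 12.00
OB = -1600 * 12.00 / 74 = -259.46%


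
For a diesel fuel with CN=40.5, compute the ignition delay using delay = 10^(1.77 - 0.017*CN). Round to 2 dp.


delay = 10^(1.77 - 0.017*CN)
Exponent = 1.77 - 0.017*40.5 = 1.0815
delay = 10^1.0815 = 12.06 ms


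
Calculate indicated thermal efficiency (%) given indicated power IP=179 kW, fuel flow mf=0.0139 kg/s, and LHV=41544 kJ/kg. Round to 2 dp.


eta_ith = (IP / (mf * LHV)) * 100
Denominator = 0.0139 * 41544 = 577.4616 kW
eta_ith = (179 / 577.4616) * 100 = 31.00%


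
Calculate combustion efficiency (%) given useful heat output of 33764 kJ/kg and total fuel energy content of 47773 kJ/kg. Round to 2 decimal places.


Efficiency = (Q_useful / Q_fuel) * 100
Efficiency = (33764 / 47773) * 100
Efficiency = 0.7068 * 100 = 70.68%


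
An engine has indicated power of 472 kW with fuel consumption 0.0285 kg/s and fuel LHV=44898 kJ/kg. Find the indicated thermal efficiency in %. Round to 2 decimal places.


eta_ith = (IP / (mf * LHV)) * 100
Denominator = 0.0285 * 44898 = 1279.5930 kW
eta_ith = (472 / 1279.5930) * 100 = 36.89%


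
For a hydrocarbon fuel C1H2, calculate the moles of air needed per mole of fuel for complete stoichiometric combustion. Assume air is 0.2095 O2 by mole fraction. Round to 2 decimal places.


Balanced combustion: C1H2 + 1.5 O2 -> 1 CO2 + 1 H2O
O2 needed = C + H/4 = 1 + 2/4 = 1.50 moles
Air moles = O2 / 0.2095 = 1.50 / 0.2095 = 7.16 moles air


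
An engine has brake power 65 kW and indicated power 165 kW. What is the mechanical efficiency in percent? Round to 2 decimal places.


eta_mech = (BP / IP) * 100
Ratio = 65 / 165 = 0.3939
eta_mech = 0.3939 * 100 = 39.39%


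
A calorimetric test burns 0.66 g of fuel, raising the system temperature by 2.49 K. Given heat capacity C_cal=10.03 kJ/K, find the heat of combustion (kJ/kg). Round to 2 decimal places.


Hc = C_cal * delta_T / m_fuel
Q_released = 10.03 * 2.49 = 24.9747 kJ
m_fuel = 0.66 g = 0.66/1000 kg = 0.000660 kg
Hc = 24.9747 / 0.000660 = 37840.45 kJ/kg


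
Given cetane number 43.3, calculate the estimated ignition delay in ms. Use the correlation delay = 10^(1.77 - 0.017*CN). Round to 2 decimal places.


delay = 10^(1.77 - 0.017*CN)
Exponent = 1.77 - 0.017*43.3 = 1.0339
delay = 10^1.0339 = 10.81 ms


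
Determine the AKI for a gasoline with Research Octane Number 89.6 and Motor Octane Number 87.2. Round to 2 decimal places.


AKI = (RON + MON) / 2
AKI = (89.6 + 87.2) / 2
AKI = 176.8 / 2 = 88.40


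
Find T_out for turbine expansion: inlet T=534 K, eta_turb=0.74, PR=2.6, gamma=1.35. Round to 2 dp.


T_out = T_in * (1 - eta * (1 - PR^(-(gamma-1)/gamma)))
Exponent = -(1.35-1)/1.35 = -0.25925926
PR^exp = 2.6^(-0.25925926) = 0.78057442
Factor = 1 - 0.74*(1 - 0.78057442) = 0.83762507
T_out = 534 * 0.83762507 = 447.29 K


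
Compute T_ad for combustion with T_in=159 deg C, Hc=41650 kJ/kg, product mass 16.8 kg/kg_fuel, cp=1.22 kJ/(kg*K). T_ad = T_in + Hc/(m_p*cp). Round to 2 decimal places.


T_ad = T_in + Hc / (m_p * cp)
Denominator = 16.8 * 1.22 = 20.4960
Temperature rise = 41650 / 20.4960 = 2032.10 K
T_ad = 159 + 2032.10 = 2191.10 deg C


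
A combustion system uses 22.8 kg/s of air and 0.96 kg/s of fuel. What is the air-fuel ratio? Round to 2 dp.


AFR = m_air / m_fuel
AFR = 22.8 / 0.96 = 23.75


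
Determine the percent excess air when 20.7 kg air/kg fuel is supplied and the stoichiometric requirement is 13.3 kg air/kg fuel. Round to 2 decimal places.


Excess air = actual - stoichiometric = 20.7 - 13.3 = 7.40 kg/kg fuel
Excess air % = (excess / stoich) * 100 = (7.40 / 13.3) * 100 = 55.64%


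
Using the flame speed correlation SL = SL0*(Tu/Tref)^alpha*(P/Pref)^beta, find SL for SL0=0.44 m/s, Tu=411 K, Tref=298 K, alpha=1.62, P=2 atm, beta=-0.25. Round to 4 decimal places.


SL = SL0 * (Tu/Tref)^alpha * (P/Pref)^beta
T ratio = 411/298 = 1.37919463
(T ratio)^alpha = 1.37919463^1.62 = 1.683424
(P/Pref)^beta = 2^(-0.25) = 0.840896
SL = 0.44 * 1.683424 * 0.840896 = 0.6229 m/s


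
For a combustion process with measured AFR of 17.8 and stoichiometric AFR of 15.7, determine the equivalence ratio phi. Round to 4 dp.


phi = AFR_stoich / AFR_actual
phi = 15.7 / 17.8 = 0.8820


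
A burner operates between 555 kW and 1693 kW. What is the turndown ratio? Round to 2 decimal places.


TDR = Q_max / Q_min
TDR = 1693 / 555 = 3.05


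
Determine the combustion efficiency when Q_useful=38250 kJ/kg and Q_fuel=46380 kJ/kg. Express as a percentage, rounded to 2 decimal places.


Efficiency = (Q_useful / Q_fuel) * 100
Efficiency = (38250 / 46380) * 100
Efficiency = 0.8247 * 100 = 82.47%


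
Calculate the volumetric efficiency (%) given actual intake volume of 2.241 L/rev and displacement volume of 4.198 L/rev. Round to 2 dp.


eta_v = (V_actual / V_disp) * 100
Ratio = 2.241 / 4.198 = 0.5338
eta_v = 0.5338 * 100 = 53.38%


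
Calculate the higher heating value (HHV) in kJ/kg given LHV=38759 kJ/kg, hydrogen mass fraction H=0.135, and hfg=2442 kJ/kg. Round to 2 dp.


HHV = LHV + hfg * 9 * H
Water addition = 2442 * 9 * 0.135 = 2967.030 kJ/kg
HHV = 38759 + 2967.030 = 41726.03 kJ/kg


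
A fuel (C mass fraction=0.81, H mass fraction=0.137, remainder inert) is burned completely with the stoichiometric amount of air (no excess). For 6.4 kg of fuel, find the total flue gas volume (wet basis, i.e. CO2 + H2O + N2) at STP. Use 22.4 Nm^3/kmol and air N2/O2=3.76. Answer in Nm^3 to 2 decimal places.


Per kg fuel: CO2 = (C/12 kmol)*22.4 = (0.81/12)*22.4 = 1.51200 Nm^3
Per kg fuel: H2O = (H/2 kmol)*22.4 = (0.137/2)*22.4 = 1.53440 Nm^3
O2 needed per kg fuel = C/12 + H/4 = 0.81/12 + 0.137/4 = 0.10175000 kmol
Per kg fuel: N2 = O2*3.76*22.4 = 0.10175000*3.76*22.4 = 8.56979 Nm^3
Total per kg = 1.51200 + 1.53440 + 8.56979 = 11.61619 Nm^3
Total = 11.61619 * 6.4 = 74.34 Nm^3


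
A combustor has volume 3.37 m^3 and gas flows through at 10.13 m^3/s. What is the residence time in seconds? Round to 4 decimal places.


tau = V / Q_flow
tau = 3.37 / 10.13 = 0.3327 s


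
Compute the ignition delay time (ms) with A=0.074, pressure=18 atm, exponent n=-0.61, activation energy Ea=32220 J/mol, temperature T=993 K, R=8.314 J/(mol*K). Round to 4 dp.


tau = A * P^n * exp(Ea/(R*T))
P^n = 18^(-0.61) = 0.17150776
Ea/(R*T) = 32220/(8.314*993) = 3.902710
exp(Ea/(R*T)) = 49.536505
tau = 0.074 * 0.17150776 * 49.536505 = 0.6287 ms


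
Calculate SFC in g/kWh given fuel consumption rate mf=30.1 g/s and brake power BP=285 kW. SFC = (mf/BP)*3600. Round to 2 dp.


SFC = (mf / BP) * 3600
Rate = 30.1 / 285 = 0.105614 g/(s*kW)
SFC = 0.105614 * 3600 = 380.21 g/kWh


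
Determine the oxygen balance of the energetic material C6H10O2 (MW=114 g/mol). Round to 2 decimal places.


OB = -1600 * (2C + H/2 - O) / MW
Inner = 2*6 + 10/2 - 2 = 15.00
OB = -1600 * 15.00 / 114 = -210.53%


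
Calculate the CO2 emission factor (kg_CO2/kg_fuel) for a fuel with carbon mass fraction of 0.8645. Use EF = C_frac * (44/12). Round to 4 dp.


EF = C_frac * (M_CO2 / M_C)
EF = 0.8645 * (44/12)
EF = 0.8645 * 3.666667 = 3.1698 kg_CO2/kg_fuel


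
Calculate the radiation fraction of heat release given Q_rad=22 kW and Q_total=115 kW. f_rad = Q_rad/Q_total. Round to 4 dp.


f_rad = Q_rad / Q_total
f_rad = 22 / 115 = 0.1913


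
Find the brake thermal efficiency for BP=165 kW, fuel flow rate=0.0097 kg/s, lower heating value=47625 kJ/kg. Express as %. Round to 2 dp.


eta_BTE = (BP / (mf * LHV)) * 100
Denominator = 0.0097 * 47625 = 461.9625 kW
eta_BTE = (165 / 461.9625) * 100 = 35.72%


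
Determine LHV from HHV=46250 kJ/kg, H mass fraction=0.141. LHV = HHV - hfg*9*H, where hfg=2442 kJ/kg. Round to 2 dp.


LHV = HHV - hfg * 9 * H
Water correction = 2442 * 9 * 0.141 = 3098.898 kJ/kg
LHV = 46250 - 3098.898 = 43151.10 kJ/kg


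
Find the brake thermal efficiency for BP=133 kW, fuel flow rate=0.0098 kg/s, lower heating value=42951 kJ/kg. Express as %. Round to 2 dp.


eta_BTE = (BP / (mf * LHV)) * 100
Denominator = 0.0098 * 42951 = 420.9198 kW
eta_BTE = (133 / 420.9198) * 100 = 31.60%


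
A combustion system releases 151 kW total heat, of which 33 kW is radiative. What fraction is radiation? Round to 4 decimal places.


f_rad = Q_rad / Q_total
f_rad = 33 / 151 = 0.2185


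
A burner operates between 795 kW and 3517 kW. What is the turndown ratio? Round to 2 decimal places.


TDR = Q_max / Q_min
TDR = 3517 / 795 = 4.42


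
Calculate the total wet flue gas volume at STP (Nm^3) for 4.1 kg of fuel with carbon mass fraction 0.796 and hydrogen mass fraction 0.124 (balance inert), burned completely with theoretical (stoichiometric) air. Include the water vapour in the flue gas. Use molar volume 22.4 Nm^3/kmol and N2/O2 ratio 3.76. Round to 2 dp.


Per kg fuel: CO2 = (C/12 kmol)*22.4 = (0.796/12)*22.4 = 1.48587 Nm^3
Per kg fuel: H2O = (H/2 kmol)*22.4 = (0.124/2)*22.4 = 1.38880 Nm^3
O2 needed per kg fuel = C/12 + H/4 = 0.796/12 + 0.124/4 = 0.09733333 kmol
Per kg fuel: N2 = O2*3.76*22.4 = 0.09733333*3.76*22.4 = 8.19780 Nm^3
Total per kg = 1.48587 + 1.38880 + 8.19780 = 11.07247 Nm^3
Total = 11.07247 * 4.1 = 45.40 Nm^3


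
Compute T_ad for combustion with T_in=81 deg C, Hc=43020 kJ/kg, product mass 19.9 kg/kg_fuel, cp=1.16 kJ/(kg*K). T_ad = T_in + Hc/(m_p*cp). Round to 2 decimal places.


T_ad = T_in + Hc / (m_p * cp)
Denominator = 19.9 * 1.16 = 23.0840
Temperature rise = 43020 / 23.0840 = 1863.63 K
T_ad = 81 + 1863.63 = 1944.63 deg C


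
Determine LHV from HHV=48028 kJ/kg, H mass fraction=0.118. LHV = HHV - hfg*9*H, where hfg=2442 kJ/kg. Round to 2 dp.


LHV = HHV - hfg * 9 * H
Water correction = 2442 * 9 * 0.118 = 2593.404 kJ/kg
LHV = 48028 - 2593.404 = 45434.60 kJ/kg


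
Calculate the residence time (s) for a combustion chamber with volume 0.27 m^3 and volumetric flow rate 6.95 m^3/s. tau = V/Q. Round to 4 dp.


tau = V / Q_flow
tau = 0.27 / 6.95 = 0.0388 s


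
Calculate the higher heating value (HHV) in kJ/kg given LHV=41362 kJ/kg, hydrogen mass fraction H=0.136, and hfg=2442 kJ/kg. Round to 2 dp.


HHV = LHV + hfg * 9 * H
Water addition = 2442 * 9 * 0.136 = 2989.008 kJ/kg
HHV = 41362 + 2989.008 = 44351.01 kJ/kg


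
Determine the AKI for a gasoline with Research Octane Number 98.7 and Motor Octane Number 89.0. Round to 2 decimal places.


AKI = (RON + MON) / 2
AKI = (98.7 + 89.0) / 2
AKI = 187.7 / 2 = 93.85


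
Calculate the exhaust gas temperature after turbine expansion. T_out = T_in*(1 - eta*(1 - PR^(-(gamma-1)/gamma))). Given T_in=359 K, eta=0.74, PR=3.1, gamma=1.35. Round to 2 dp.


T_out = T_in * (1 - eta * (1 - PR^(-(gamma-1)/gamma)))
Exponent = -(1.35-1)/1.35 = -0.25925926
PR^exp = 3.1^(-0.25925926) = 0.74577862
Factor = 1 - 0.74*(1 - 0.74577862) = 0.81187618
T_out = 359 * 0.81187618 = 291.46 K


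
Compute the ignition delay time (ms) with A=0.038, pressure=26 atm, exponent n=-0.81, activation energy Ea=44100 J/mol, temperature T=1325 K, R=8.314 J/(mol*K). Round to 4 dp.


tau = A * P^n * exp(Ea/(R*T))
P^n = 26^(-0.81) = 0.07142851
Ea/(R*T) = 44100/(8.314*1325) = 4.003250
exp(Ea/(R*T)) = 54.775872
tau = 0.038 * 0.07142851 * 54.775872 = 0.1487 ms


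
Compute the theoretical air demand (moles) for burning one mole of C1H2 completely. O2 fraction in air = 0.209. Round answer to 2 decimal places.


Balanced combustion: C1H2 + 1.5 O2 -> 1 CO2 + 1 H2O
O2 needed = C + H/4 = 1 + 2/4 = 1.50 moles
Air moles = O2 / 0.209 = 1.50 / 0.209 = 7.18 moles air


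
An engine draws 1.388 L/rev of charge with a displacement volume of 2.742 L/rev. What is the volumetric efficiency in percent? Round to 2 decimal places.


eta_v = (V_actual / V_disp) * 100
Ratio = 1.388 / 2.742 = 0.5062
eta_v = 0.5062 * 100 = 50.62%


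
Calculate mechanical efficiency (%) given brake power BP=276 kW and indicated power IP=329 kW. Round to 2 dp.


eta_mech = (BP / IP) * 100
Ratio = 276 / 329 = 0.8389
eta_mech = 0.8389 * 100 = 83.89%


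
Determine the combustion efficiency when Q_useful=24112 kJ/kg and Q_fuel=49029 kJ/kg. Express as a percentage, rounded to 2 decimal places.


Efficiency = (Q_useful / Q_fuel) * 100
Efficiency = (24112 / 49029) * 100
Efficiency = 0.4918 * 100 = 49.18%


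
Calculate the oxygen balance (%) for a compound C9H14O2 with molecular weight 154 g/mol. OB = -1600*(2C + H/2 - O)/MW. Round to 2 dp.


OB = -1600 * (2C + H/2 - O) / MW
Inner = 2*9 + 14/2 - 2 = 23.00
OB = -1600 * 23.00 / 154 = -238.96%


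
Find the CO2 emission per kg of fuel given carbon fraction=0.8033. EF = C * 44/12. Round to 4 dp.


EF = C_frac * (M_CO2 / M_C)
EF = 0.8033 * (44/12)
EF = 0.8033 * 3.666667 = 2.9454 kg_CO2/kg_fuel


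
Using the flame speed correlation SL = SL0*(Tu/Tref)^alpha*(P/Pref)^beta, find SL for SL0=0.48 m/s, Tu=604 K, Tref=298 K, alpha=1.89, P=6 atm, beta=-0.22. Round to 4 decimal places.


SL = SL0 * (Tu/Tref)^alpha * (P/Pref)^beta
T ratio = 604/298 = 2.02684564
(T ratio)^alpha = 2.02684564^1.89 = 3.800941
(P/Pref)^beta = 6^(-0.22) = 0.674228
SL = 0.48 * 3.800941 * 0.674228 = 1.2301 m/s


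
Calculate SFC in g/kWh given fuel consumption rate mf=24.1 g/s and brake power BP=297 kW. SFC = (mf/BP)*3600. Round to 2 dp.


SFC = (mf / BP) * 3600
Rate = 24.1 / 297 = 0.081145 g/(s*kW)
SFC = 0.081145 * 3600 = 292.12 g/kWh


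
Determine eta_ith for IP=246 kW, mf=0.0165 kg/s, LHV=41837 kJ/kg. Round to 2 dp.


eta_ith = (IP / (mf * LHV)) * 100
Denominator = 0.0165 * 41837 = 690.3105 kW
eta_ith = (246 / 690.3105) * 100 = 35.64%


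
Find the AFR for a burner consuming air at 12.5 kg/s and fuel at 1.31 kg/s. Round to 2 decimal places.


AFR = m_air / m_fuel
AFR = 12.5 / 1.31 = 9.54


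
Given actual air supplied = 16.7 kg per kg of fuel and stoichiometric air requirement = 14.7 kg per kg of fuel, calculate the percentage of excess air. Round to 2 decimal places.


Excess air = actual - stoichiometric = 16.7 - 14.7 = 2.00 kg/kg fuel
Excess air % = (excess / stoich) * 100 = (2.00 / 14.7) * 100 = 13.61%


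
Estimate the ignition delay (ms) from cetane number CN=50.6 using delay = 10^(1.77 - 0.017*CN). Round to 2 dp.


delay = 10^(1.77 - 0.017*CN)
Exponent = 1.77 - 0.017*50.6 = 0.9098
delay = 10^0.9098 = 8.12 ms


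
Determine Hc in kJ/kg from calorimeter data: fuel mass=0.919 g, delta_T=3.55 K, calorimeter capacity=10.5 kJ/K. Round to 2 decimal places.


Hc = C_cal * delta_T / m_fuel
Q_released = 10.5 * 3.55 = 37.2750 kJ
m_fuel = 0.919 g = 0.919/1000 kg = 0.000919 kg
Hc = 37.2750 / 0.000919 = 40560.39 kJ/kg


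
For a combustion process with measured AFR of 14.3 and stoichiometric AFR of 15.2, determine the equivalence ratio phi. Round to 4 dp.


phi = AFR_stoich / AFR_actual
phi = 15.2 / 14.3 = 1.0629


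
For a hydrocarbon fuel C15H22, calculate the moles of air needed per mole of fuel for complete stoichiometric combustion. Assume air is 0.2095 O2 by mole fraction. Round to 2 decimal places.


Balanced combustion: C15H22 + 20.5 O2 -> 15 CO2 + 11 H2O
O2 needed = C + H/4 = 15 + 22/4 = 20.50 moles
Air moles = O2 / 0.2095 = 20.50 / 0.2095 = 97.85 moles air


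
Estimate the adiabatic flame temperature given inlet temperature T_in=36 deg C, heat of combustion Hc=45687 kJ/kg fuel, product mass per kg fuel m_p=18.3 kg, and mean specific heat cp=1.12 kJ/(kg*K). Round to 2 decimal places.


T_ad = T_in + Hc / (m_p * cp)
Denominator = 18.3 * 1.12 = 20.4960
Temperature rise = 45687 / 20.4960 = 2229.07 K
T_ad = 36 + 2229.07 = 2265.07 deg C


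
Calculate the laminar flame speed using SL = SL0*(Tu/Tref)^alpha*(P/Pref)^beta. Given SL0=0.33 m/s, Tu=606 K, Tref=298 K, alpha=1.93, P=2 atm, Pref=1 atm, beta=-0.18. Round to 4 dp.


SL = SL0 * (Tu/Tref)^alpha * (P/Pref)^beta
T ratio = 606/298 = 2.03355705
(T ratio)^alpha = 2.03355705^1.93 = 3.934910
(P/Pref)^beta = 2^(-0.18) = 0.882703
SL = 0.33 * 3.934910 * 0.882703 = 1.1462 m/s


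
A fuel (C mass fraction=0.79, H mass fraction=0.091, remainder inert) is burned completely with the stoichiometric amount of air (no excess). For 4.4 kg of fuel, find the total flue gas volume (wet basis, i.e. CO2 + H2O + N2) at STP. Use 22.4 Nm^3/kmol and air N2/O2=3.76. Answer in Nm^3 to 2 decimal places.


Per kg fuel: CO2 = (C/12 kmol)*22.4 = (0.79/12)*22.4 = 1.47467 Nm^3
Per kg fuel: H2O = (H/2 kmol)*22.4 = (0.091/2)*22.4 = 1.01920 Nm^3
O2 needed per kg fuel = C/12 + H/4 = 0.79/12 + 0.091/4 = 0.08858333 kmol
Per kg fuel: N2 = O2*3.76*22.4 = 0.08858333*3.76*22.4 = 7.46084 Nm^3
Total per kg = 1.47467 + 1.01920 + 7.46084 = 9.95471 Nm^3
Total = 9.95471 * 4.4 = 43.80 Nm^3


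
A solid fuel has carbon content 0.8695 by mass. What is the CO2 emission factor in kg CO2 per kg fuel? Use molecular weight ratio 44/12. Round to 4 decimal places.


EF = C_frac * (M_CO2 / M_C)
EF = 0.8695 * (44/12)
EF = 0.8695 * 3.666667 = 3.1882 kg_CO2/kg_fuel


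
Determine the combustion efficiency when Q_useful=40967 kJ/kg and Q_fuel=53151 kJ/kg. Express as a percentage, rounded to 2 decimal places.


Efficiency = (Q_useful / Q_fuel) * 100
Efficiency = (40967 / 53151) * 100
Efficiency = 0.7708 * 100 = 77.08%


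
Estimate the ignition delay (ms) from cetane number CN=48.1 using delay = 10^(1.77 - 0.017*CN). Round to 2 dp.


delay = 10^(1.77 - 0.017*CN)
Exponent = 1.77 - 0.017*48.1 = 0.9523
delay = 10^0.9523 = 8.96 ms


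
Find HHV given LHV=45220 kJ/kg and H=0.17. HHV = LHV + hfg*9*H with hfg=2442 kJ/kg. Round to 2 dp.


HHV = LHV + hfg * 9 * H
Water addition = 2442 * 9 * 0.17 = 3736.260 kJ/kg
HHV = 45220 + 3736.260 = 48956.26 kJ/kg


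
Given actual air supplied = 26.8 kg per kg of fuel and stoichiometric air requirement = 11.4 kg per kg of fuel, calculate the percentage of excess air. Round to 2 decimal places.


Excess air = actual - stoichiometric = 26.8 - 11.4 = 15.40 kg/kg fuel
Excess air % = (excess / stoich) * 100 = (15.40 / 11.4) * 100 = 135.09%


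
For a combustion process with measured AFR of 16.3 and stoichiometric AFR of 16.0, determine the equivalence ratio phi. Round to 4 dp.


phi = AFR_stoich / AFR_actual
phi = 16.0 / 16.3 = 0.9816


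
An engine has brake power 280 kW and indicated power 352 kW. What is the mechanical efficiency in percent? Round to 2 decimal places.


eta_mech = (BP / IP) * 100
Ratio = 280 / 352 = 0.7955
eta_mech = 0.7955 * 100 = 79.55%


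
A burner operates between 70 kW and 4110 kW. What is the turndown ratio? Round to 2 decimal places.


TDR = Q_max / Q_min
TDR = 4110 / 70 = 58.71


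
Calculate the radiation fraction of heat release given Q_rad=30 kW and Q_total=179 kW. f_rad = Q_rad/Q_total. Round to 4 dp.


f_rad = Q_rad / Q_total
f_rad = 30 / 179 = 0.1676


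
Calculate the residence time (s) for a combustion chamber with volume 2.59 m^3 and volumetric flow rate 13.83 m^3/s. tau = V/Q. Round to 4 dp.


tau = V / Q_flow
tau = 2.59 / 13.83 = 0.1873 s


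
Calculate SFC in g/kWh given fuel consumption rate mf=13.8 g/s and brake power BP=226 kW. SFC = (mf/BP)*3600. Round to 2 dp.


SFC = (mf / BP) * 3600
Rate = 13.8 / 226 = 0.061062 g/(s*kW)
SFC = 0.061062 * 3600 = 219.82 g/kWh


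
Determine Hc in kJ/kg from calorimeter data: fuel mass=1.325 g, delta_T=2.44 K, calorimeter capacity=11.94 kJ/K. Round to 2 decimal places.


Hc = C_cal * delta_T / m_fuel
Q_released = 11.94 * 2.44 = 29.1336 kJ
m_fuel = 1.325 g = 1.325/1000 kg = 0.001325 kg
Hc = 29.1336 / 0.001325 = 21987.62 kJ/kg


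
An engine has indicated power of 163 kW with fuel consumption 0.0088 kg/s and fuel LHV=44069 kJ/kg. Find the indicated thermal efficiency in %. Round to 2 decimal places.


eta_ith = (IP / (mf * LHV)) * 100
Denominator = 0.0088 * 44069 = 387.8072 kW
eta_ith = (163 / 387.8072) * 100 = 42.03%


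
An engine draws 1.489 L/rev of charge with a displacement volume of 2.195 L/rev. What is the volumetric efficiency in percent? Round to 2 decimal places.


eta_v = (V_actual / V_disp) * 100
Ratio = 1.489 / 2.195 = 0.6784
eta_v = 0.6784 * 100 = 67.84%


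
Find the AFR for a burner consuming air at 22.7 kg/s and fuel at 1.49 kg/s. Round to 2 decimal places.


AFR = m_air / m_fuel
AFR = 22.7 / 1.49 = 15.23


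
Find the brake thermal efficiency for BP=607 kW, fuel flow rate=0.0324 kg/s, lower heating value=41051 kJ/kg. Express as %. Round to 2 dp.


eta_BTE = (BP / (mf * LHV)) * 100
Denominator = 0.0324 * 41051 = 1330.0524 kW
eta_BTE = (607 / 1330.0524) * 100 = 45.64%


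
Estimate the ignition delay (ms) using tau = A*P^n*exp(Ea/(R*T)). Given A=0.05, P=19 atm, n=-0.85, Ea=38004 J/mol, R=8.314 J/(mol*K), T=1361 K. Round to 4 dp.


tau = A * P^n * exp(Ea/(R*T))
P^n = 19^(-0.85) = 0.08185768
Ea/(R*T) = 38004/(8.314*1361) = 3.358622
exp(Ea/(R*T)) = 28.749555
tau = 0.05 * 0.08185768 * 28.749555 = 0.1177 ms


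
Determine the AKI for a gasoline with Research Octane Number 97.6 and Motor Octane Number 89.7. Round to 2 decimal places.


AKI = (RON + MON) / 2
AKI = (97.6 + 89.7) / 2
AKI = 187.3 / 2 = 93.65


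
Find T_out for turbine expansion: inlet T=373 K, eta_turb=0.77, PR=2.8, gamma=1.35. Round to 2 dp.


T_out = T_in * (1 - eta * (1 - PR^(-(gamma-1)/gamma)))
Exponent = -(1.35-1)/1.35 = -0.25925926
PR^exp = 2.8^(-0.25925926) = 0.76572026
Factor = 1 - 0.77*(1 - 0.76572026) = 0.81960460
T_out = 373 * 0.81960460 = 305.71 K


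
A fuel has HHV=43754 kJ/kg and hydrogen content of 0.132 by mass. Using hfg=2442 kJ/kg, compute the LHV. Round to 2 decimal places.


LHV = HHV - hfg * 9 * H
Water correction = 2442 * 9 * 0.132 = 2901.096 kJ/kg
LHV = 43754 - 2901.096 = 40852.90 kJ/kg


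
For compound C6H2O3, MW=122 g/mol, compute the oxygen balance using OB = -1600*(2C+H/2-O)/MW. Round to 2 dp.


OB = -1600 * (2C + H/2 - O) / MW
Inner = 2*6 + 2/2 - 3 = 10.00
OB = -1600 * 10.00 / 122 = -131.15%


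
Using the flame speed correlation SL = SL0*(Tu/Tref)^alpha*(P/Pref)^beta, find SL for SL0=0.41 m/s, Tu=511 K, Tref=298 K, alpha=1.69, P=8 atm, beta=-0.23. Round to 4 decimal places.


SL = SL0 * (Tu/Tref)^alpha * (P/Pref)^beta
T ratio = 511/298 = 1.71476510
(T ratio)^alpha = 1.71476510^1.69 = 2.487745
(P/Pref)^beta = 8^(-0.23) = 0.619854
SL = 0.41 * 2.487745 * 0.619854 = 0.6322 m/s


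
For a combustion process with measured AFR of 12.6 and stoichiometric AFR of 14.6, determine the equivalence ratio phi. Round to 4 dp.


phi = AFR_stoich / AFR_actual
phi = 14.6 / 12.6 = 1.1587


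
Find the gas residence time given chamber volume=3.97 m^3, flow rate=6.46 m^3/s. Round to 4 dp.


tau = V / Q_flow
tau = 3.97 / 6.46 = 0.6146 s


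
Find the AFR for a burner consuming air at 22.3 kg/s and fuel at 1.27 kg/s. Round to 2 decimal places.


AFR = m_air / m_fuel
AFR = 22.3 / 1.27 = 17.56


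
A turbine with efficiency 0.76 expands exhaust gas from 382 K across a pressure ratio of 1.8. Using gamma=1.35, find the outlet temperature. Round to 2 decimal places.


T_out = T_in * (1 - eta * (1 - PR^(-(gamma-1)/gamma)))
Exponent = -(1.35-1)/1.35 = -0.25925926
PR^exp = 1.8^(-0.25925926) = 0.85865408
Factor = 1 - 0.76*(1 - 0.85865408) = 0.89257710
T_out = 382 * 0.89257710 = 340.96 K


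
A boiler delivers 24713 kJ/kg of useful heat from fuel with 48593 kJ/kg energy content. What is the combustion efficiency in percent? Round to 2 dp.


Efficiency = (Q_useful / Q_fuel) * 100
Efficiency = (24713 / 48593) * 100
Efficiency = 0.5086 * 100 = 50.86%


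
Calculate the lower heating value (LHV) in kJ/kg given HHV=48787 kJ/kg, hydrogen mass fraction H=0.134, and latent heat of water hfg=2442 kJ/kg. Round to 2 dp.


LHV = HHV - hfg * 9 * H
Water correction = 2442 * 9 * 0.134 = 2945.052 kJ/kg
LHV = 48787 - 2945.052 = 45841.95 kJ/kg


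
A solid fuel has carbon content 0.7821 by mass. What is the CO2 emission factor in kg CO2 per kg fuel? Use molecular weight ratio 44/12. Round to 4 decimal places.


EF = C_frac * (M_CO2 / M_C)
EF = 0.7821 * (44/12)
EF = 0.7821 * 3.666667 = 2.8677 kg_CO2/kg_fuel


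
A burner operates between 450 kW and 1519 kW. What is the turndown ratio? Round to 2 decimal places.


TDR = Q_max / Q_min
TDR = 1519 / 450 = 3.38


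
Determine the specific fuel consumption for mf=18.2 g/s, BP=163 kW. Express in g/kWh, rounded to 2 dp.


SFC = (mf / BP) * 3600
Rate = 18.2 / 163 = 0.111656 g/(s*kW)
SFC = 0.111656 * 3600 = 401.96 g/kWh


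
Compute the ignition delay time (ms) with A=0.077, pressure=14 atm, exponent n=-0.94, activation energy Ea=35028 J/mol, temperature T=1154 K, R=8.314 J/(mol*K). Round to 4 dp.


tau = A * P^n * exp(Ea/(R*T))
P^n = 14^(-0.94) = 0.08368346
Ea/(R*T) = 35028/(8.314*1154) = 3.650896
exp(Ea/(R*T)) = 38.509171
tau = 0.077 * 0.08368346 * 38.509171 = 0.2481 ms


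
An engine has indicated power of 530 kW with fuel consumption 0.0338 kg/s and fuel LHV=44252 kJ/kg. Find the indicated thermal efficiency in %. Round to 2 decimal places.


eta_ith = (IP / (mf * LHV)) * 100
Denominator = 0.0338 * 44252 = 1495.7176 kW
eta_ith = (530 / 1495.7176) * 100 = 35.43%


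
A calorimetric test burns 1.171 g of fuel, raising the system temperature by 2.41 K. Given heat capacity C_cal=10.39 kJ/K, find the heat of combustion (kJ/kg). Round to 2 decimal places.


Hc = C_cal * delta_T / m_fuel
Q_released = 10.39 * 2.41 = 25.0399 kJ
m_fuel = 1.171 g = 1.171/1000 kg = 0.001171 kg
Hc = 25.0399 / 0.001171 = 21383.35 kJ/kg


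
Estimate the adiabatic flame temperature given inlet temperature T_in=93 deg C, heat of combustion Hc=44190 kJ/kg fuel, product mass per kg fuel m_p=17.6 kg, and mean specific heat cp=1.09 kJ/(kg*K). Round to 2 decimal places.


T_ad = T_in + Hc / (m_p * cp)
Denominator = 17.6 * 1.09 = 19.1840
Temperature rise = 44190 / 19.1840 = 2303.48 K
T_ad = 93 + 2303.48 = 2396.48 deg C


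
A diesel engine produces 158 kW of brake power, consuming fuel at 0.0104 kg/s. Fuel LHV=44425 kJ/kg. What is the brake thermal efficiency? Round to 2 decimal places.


eta_BTE = (BP / (mf * LHV)) * 100
Denominator = 0.0104 * 44425 = 462.0200 kW
eta_BTE = (158 / 462.0200) * 100 = 34.20%


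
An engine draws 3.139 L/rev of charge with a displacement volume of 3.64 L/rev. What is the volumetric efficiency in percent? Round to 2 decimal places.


eta_v = (V_actual / V_disp) * 100
Ratio = 3.139 / 3.64 = 0.8624
eta_v = 0.8624 * 100 = 86.24%


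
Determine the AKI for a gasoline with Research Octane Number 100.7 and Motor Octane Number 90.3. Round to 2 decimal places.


AKI = (RON + MON) / 2
AKI = (100.7 + 90.3) / 2
AKI = 191.0 / 2 = 95.50


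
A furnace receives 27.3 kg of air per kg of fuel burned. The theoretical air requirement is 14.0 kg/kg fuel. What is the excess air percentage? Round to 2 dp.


Excess air = actual - stoichiometric = 27.3 - 14.0 = 13.30 kg/kg fuel
Excess air % = (excess / stoich) * 100 = (13.30 / 14.0) * 100 = 95.00%


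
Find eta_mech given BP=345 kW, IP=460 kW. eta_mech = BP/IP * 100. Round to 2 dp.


eta_mech = (BP / IP) * 100
Ratio = 345 / 460 = 0.7500
eta_mech = 0.7500 * 100 = 75.00%


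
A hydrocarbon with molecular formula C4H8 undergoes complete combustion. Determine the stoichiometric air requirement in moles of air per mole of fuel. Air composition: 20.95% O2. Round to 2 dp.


Balanced combustion: C4H8 + 6 O2 -> 4 CO2 + 4 H2O
O2 needed = C + H/4 = 4 + 8/4 = 6.00 moles
Air moles = O2 / 0.2095 = 6.00 / 0.2095 = 28.64 moles air


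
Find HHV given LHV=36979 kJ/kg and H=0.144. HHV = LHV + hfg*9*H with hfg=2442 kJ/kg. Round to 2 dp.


HHV = LHV + hfg * 9 * H
Water addition = 2442 * 9 * 0.144 = 3164.832 kJ/kg
HHV = 36979 + 3164.832 = 40143.83 kJ/kg


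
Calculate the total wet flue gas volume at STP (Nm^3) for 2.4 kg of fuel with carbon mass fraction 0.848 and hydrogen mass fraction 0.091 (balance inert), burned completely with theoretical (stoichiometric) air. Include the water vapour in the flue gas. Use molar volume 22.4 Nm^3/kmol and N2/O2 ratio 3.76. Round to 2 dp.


Per kg fuel: CO2 = (C/12 kmol)*22.4 = (0.848/12)*22.4 = 1.58293 Nm^3
Per kg fuel: H2O = (H/2 kmol)*22.4 = (0.091/2)*22.4 = 1.01920 Nm^3
O2 needed per kg fuel = C/12 + H/4 = 0.848/12 + 0.091/4 = 0.09341667 kmol
Per kg fuel: N2 = O2*3.76*22.4 = 0.09341667*3.76*22.4 = 7.86793 Nm^3
Total per kg = 1.58293 + 1.01920 + 7.86793 = 10.47006 Nm^3
Total = 10.47006 * 2.4 = 25.13 Nm^3


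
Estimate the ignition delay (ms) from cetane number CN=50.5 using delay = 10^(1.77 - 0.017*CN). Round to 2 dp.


delay = 10^(1.77 - 0.017*CN)
Exponent = 1.77 - 0.017*50.5 = 0.9115
delay = 10^0.9115 = 8.16 ms


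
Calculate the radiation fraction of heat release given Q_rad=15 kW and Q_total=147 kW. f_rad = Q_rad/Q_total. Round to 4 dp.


f_rad = Q_rad / Q_total
f_rad = 15 / 147 = 0.1020


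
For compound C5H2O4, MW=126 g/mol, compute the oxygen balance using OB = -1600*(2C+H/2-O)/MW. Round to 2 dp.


OB = -1600 * (2C + H/2 - O) / MW
Inner = 2*5 + 2/2 - 4 = 7.00
OB = -1600 * 7.00 / 126 = -88.89%


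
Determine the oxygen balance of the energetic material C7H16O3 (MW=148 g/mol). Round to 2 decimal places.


OB = -1600 * (2C + H/2 - O) / MW
Inner = 2*7 + 16/2 - 3 = 19.00
OB = -1600 * 19.00 / 148 = -205.41%


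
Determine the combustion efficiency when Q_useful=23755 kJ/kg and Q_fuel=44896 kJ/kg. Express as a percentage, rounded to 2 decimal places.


Efficiency = (Q_useful / Q_fuel) * 100
Efficiency = (23755 / 44896) * 100
Efficiency = 0.5291 * 100 = 52.91%


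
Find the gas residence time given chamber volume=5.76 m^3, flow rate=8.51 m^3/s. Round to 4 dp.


tau = V / Q_flow
tau = 5.76 / 8.51 = 0.6769 s


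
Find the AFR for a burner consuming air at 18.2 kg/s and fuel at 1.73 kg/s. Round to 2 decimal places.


AFR = m_air / m_fuel
AFR = 18.2 / 1.73 = 10.52


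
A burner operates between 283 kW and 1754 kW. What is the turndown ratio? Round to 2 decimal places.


TDR = Q_max / Q_min
TDR = 1754 / 283 = 6.20


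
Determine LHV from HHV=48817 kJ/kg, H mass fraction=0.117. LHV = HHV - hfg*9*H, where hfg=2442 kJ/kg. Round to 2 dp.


LHV = HHV - hfg * 9 * H
Water correction = 2442 * 9 * 0.117 = 2571.426 kJ/kg
LHV = 48817 - 2571.426 = 46245.57 kJ/kg


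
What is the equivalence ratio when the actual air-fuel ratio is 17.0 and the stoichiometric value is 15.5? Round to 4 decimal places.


phi = AFR_stoich / AFR_actual
phi = 15.5 / 17.0 = 0.9118


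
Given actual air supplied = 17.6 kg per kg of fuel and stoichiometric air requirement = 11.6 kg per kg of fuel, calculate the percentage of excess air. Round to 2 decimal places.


Excess air = actual - stoichiometric = 17.6 - 11.6 = 6.00 kg/kg fuel
Excess air % = (excess / stoich) * 100 = (6.00 / 11.6) * 100 = 51.72%


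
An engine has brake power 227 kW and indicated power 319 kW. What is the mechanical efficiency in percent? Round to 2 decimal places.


eta_mech = (BP / IP) * 100
Ratio = 227 / 319 = 0.7116
eta_mech = 0.7116 * 100 = 71.16%


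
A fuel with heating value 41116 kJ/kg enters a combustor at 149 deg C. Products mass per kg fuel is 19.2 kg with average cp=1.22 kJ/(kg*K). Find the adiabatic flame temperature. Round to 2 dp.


T_ad = T_in + Hc / (m_p * cp)
Denominator = 19.2 * 1.22 = 23.4240
Temperature rise = 41116 / 23.4240 = 1755.29 K
T_ad = 149 + 1755.29 = 1904.29 deg C


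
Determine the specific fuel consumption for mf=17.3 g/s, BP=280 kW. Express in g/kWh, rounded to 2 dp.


SFC = (mf / BP) * 3600
Rate = 17.3 / 280 = 0.061786 g/(s*kW)
SFC = 0.061786 * 3600 = 222.43 g/kWh


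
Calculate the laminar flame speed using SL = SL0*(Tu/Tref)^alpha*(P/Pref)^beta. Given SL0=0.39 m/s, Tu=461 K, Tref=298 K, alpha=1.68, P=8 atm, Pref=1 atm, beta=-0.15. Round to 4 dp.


SL = SL0 * (Tu/Tref)^alpha * (P/Pref)^beta
T ratio = 461/298 = 1.54697987
(T ratio)^alpha = 1.54697987^1.68 = 2.081298
(P/Pref)^beta = 8^(-0.15) = 0.732043
SL = 0.39 * 2.081298 * 0.732043 = 0.5942 m/s


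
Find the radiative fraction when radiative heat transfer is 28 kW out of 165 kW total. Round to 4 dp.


f_rad = Q_rad / Q_total
f_rad = 28 / 165 = 0.1697


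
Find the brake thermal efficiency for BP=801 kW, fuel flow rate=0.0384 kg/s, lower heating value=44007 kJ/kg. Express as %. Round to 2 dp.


eta_BTE = (BP / (mf * LHV)) * 100
Denominator = 0.0384 * 44007 = 1689.8688 kW
eta_BTE = (801 / 1689.8688) * 100 = 47.40%


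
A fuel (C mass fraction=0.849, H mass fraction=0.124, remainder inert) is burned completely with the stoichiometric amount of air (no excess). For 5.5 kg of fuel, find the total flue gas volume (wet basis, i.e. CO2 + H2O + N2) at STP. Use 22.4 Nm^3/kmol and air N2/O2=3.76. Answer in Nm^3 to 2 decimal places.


Per kg fuel: CO2 = (C/12 kmol)*22.4 = (0.849/12)*22.4 = 1.58480 Nm^3
Per kg fuel: H2O = (H/2 kmol)*22.4 = (0.124/2)*22.4 = 1.38880 Nm^3
O2 needed per kg fuel = C/12 + H/4 = 0.849/12 + 0.124/4 = 0.10175000 kmol
Per kg fuel: N2 = O2*3.76*22.4 = 0.10175000*3.76*22.4 = 8.56979 Nm^3
Total per kg = 1.58480 + 1.38880 + 8.56979 = 11.54339 Nm^3
Total = 11.54339 * 5.5 = 63.49 Nm^3


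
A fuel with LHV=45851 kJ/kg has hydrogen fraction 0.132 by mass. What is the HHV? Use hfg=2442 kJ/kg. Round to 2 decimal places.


HHV = LHV + hfg * 9 * H
Water addition = 2442 * 9 * 0.132 = 2901.096 kJ/kg
HHV = 45851 + 2901.096 = 48752.10 kJ/kg


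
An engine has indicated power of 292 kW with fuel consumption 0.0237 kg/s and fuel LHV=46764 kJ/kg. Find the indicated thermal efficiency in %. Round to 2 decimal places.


eta_ith = (IP / (mf * LHV)) * 100
Denominator = 0.0237 * 46764 = 1108.3068 kW
eta_ith = (292 / 1108.3068) * 100 = 26.35%


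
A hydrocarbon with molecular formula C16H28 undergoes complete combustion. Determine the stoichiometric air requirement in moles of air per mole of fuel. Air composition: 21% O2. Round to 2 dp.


Balanced combustion: C16H28 + 23 O2 -> 16 CO2 + 14 H2O
O2 needed = C + H/4 = 16 + 28/4 = 23.00 moles
Air moles = O2 / 0.21 = 23.00 / 0.21 = 109.52 moles air
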